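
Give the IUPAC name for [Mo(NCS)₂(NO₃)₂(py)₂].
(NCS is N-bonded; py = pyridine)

There is no counter-ion, so the complex is neutral overall.
Ligand charges: 2×isothiocyanato (-1 each), 2×pyridine (neutral), 2×nitrato (-1 each); total -4. So Mo + (-4) = 0, giving Mo = +4.
Ligands are named alphabetically: isothiocyanato before nitrato before pyridine.

diisothiocyanatodinitratobis(pyridine)molybdenum(IV)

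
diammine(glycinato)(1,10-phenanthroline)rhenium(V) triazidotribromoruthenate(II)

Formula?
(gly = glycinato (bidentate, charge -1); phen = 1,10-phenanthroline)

Cation [Re…]: ligand charges -1, Re(V) ⇒ ion charge 4+.
Anion [Ru…]: ligand charges -6, Ru(II) ⇒ ion charge 4−.
One 4+ cation balances one 4− anion.

[Re(gly)(NH3)2(phen)][RuBr3(N3)3]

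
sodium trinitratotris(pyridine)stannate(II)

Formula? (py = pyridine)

Na[Sn(NO3)3(py)3]

Ligands: 3 nitrato (NO3, -1), 3 pyridine (py, neutral). Ligand charge sum = -3.
Charge balance with sodium (+1) requires 1 complex ion per 1 sodium.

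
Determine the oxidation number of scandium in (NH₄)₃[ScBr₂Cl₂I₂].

+3

3 ammonium outside the brackets (+1 each) → the complex ion is 3−.
Ligand charges: 2×I = -2; 2×Cl = -2; 2×Br = -2; sum -6.
Sc + (-6) = 3− ⇒ Sc is +3.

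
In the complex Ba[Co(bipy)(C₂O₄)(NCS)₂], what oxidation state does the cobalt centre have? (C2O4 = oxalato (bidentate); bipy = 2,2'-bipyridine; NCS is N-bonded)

+2

1 barium outside the brackets (+2 each) → the complex ion is 2−.
Ligand charges: 1×C2O4 = -2; 1×bipy neutral; 2×NCS = -2; sum -4.
Co + (-4) = 2− ⇒ Co is +2.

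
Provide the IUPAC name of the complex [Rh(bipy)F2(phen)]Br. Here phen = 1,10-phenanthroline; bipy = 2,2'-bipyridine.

(2,2'-bipyridine)difluoro(1,10-phenanthroline)rhodium(III) bromide

The 1 bromide counter-ion carries a total charge of -1, so each complex ion is 1+.
Ligand charges: 1×1,10-phenanthroline (neutral), 2×fluoro (-1 each), 1×2,2'-bipyridine (neutral); total -2. So Rh + (-2) = 1+, giving Rh = +3.
Ligands are named alphabetically: bipyridine before fluoro before phenanthroline.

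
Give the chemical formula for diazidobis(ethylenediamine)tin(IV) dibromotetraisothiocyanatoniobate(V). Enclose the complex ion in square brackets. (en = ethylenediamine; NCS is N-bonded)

[Sn(en)2(N3)2][NbBr2(NCS)4]2

Cation [Sn…]: ligand charges -2, Sn(IV) ⇒ ion charge 2+.
Anion [Nb…]: ligand charges -6, Nb(V) ⇒ ion charge 1−.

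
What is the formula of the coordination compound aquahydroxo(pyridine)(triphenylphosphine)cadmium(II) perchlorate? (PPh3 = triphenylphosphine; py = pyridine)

[Cd(H2O)(OH)(PPh3)(py)]ClO4

Ligands: 1 hydroxo (OH, -1), 1 triphenylphosphine (PPh3, neutral), 1 aqua (H2O, neutral), 1 pyridine (py, neutral). Ligand charge sum = -1.
Charge balance with perchlorate (-1) requires 1 complex ion per 1 perchlorate.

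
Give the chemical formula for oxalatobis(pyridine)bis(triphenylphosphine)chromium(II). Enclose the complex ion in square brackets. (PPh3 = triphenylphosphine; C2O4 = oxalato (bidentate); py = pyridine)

[Cr(C2O4)(PPh3)2(py)2]

Ligands: 2 triphenylphosphine (PPh3, neutral), 1 oxalato (C2O4, -2), 2 pyridine (py, neutral). Ligand charge sum = -2.
With Cr in oxidation state +2, the complex ion is [Cr...].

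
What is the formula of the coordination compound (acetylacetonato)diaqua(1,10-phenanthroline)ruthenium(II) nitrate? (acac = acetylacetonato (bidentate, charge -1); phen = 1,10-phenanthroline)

Ligands: 1 acetylacetonato (acac, -1), 1 1,10-phenanthroline (phen, neutral), 2 aqua (H2O, neutral). Ligand charge sum = -1.
Charge balance with nitrate (-1) requires 1 complex ion per 1 nitrate.

[Ru(acac)(H2O)2(phen)]NO3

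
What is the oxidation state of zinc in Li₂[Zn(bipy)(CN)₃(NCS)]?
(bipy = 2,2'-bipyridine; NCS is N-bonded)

2 lithium outside the brackets (+1 each) → the complex ion is 2−.
Ligand charges: 1×bipy neutral; 3×CN = -3; 1×NCS = -1; sum -4.
Zn + (-4) = 2− ⇒ Zn is +2.

+2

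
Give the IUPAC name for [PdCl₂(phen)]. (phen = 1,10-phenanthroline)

dichloro(1,10-phenanthroline)palladium(II)

There is no counter-ion, so the complex is neutral overall.
Ligand charges: 2×chloro (-1 each), 1×1,10-phenanthroline (neutral); total -2. So Pd + (-2) = 0, giving Pd = +2.
Ligands are named alphabetically: chloro before phenanthroline.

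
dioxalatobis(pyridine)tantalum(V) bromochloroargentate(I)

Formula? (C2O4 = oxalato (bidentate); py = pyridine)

[Ta(C2O4)2(py)2][AgBrCl]

Cation [Ta…]: ligand charges -4, Ta(V) ⇒ ion charge 1+.
Anion [Ag…]: ligand charges -2, Ag(I) ⇒ ion charge 1−.
One 1+ cation balances one 1− anion.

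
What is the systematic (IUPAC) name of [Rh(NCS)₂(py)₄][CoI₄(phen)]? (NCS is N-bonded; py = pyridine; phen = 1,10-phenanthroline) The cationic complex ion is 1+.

diisothiocyanatotetrakis(pyridine)rhodium(III) tetraiodo(1,10-phenanthroline)cobaltate(III)

Both ions are complex: the cation is named first with the plain metal name, the anion second with the -ate form; each ion's ligands are alphabetised independently.
The complex cation is given as 1+; its ligand charges sum to -2, so Rh = +3.
A 1:1 salt means the anion carries the equal and opposite charge, 1−.
Anion: ligand charges sum to -4; for the ion to be 1−, Co = +3.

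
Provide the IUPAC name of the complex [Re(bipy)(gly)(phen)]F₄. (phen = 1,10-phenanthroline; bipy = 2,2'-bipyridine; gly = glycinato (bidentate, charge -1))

The 4 fluoride counter-ions carry a total charge of -4, so each complex ion is 4+.
Ligand charges: 1×1,10-phenanthroline (neutral), 1×2,2'-bipyridine (neutral), 1×glycinato (-1 each); total -1. So Re + (-1) = 4+, giving Re = +5.
Ligands are named alphabetically: bipyridine before glycinato before phenanthroline.

(2,2'-bipyridine)(glycinato)(1,10-phenanthroline)rhenium(V) fluoride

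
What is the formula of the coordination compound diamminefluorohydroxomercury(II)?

Ligands: 1 hydroxo (OH, -1), 2 ammine (NH3, neutral), 1 fluoro (F, -1). Ligand charge sum = -2.
With Hg in oxidation state +2, the complex ion is [Hg...].

[HgF(NH3)2(OH)]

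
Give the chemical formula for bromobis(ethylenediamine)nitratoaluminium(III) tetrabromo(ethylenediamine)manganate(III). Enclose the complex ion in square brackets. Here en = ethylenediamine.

Cation [Al…]: ligand charges -2, Al(III) ⇒ ion charge 1+.
Anion [Mn…]: ligand charges -4, Mn(III) ⇒ ion charge 1−.
One 1+ cation balances one 1− anion.

[AlBr(en)2(NO3)][MnBr4(en)]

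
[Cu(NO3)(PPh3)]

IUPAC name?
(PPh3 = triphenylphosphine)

nitrato(triphenylphosphine)copper(I)

There is no counter-ion, so the complex is neutral overall.
Ligand charges: 1×nitrato (-1 each), 1×triphenylphosphine (neutral); total -1. So Cu + (-1) = 0, giving Cu = +1.
Ligands are named alphabetically: nitrato before triphenylphosphine.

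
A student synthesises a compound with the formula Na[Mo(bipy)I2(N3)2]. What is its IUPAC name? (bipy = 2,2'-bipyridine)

sodium diazido(2,2'-bipyridine)diiodomolybdate(III)

The 1 sodium counter-ion carries a total charge of +1, so each complex ion is 1−.
Ligand charges: 2×iodo (-1 each), 2×azido (-1 each), 1×2,2'-bipyridine (neutral); total -4. So Mo + (-4) = 1−, giving Mo = +3.
The complex ion is anionic, so molybdenum takes the -ate form molybdate(III).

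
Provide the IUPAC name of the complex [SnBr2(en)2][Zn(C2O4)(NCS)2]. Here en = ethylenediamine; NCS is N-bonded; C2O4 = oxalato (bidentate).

Both ions are complex: the cation is named first with the plain metal name, the anion second with the -ate form; each ion's ligands are alphabetised independently.
Zinc is always +2 in its complexes; the anion's ligand charges sum to -4, so the complex anion is 2−.
A 1:1 salt means the cation carries the equal and opposite charge, 2+.
Cation: ligand charges sum to -2; for the ion to be 2+, Sn = +4.

dibromobis(ethylenediamine)tin(IV) diisothiocyanatooxalatozincate(II)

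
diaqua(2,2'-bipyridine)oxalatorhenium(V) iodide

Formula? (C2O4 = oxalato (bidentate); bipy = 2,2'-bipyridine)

[Re(bipy)(C2O4)(H2O)2]I3

Ligands: 1 oxalato (C2O4, -2), 1 2,2'-bipyridine (bipy, neutral), 2 aqua (H2O, neutral). Ligand charge sum = -2.
With Re in oxidation state +5, the complex ion is [Re...]^3+.
Charge balance with iodide (-1) requires 1 complex ion per 3 iodide.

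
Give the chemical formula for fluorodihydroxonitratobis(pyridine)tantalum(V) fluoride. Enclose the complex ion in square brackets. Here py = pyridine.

[TaF(NO3)(OH)2(py)2]F

Ligands: 2 pyridine (py, neutral), 1 nitrato (NO3, -1), 2 hydroxo (OH, -1), 1 fluoro (F, -1). Ligand charge sum = -4.
Charge balance with fluoride (-1) requires 1 complex ion per 1 fluoride.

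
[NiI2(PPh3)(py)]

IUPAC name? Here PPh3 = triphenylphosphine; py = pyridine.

diiodo(pyridine)(triphenylphosphine)nickel(II)

There is no counter-ion, so the complex is neutral overall.
Ligand charges: 1×triphenylphosphine (neutral), 2×iodo (-1 each), 1×pyridine (neutral); total -2. So Ni + (-2) = 0, giving Ni = +2.
Ligands are named alphabetically: iodo before pyridine before triphenylphosphine.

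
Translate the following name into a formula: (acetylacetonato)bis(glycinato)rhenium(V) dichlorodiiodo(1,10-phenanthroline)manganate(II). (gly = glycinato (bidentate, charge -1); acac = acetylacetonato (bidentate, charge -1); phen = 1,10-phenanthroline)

Cation [Re…]: ligand charges -3, Re(V) ⇒ ion charge 2+.
Anion [Mn…]: ligand charges -4, Mn(II) ⇒ ion charge 2−.

[Re(acac)(gly)2][MnCl2I2(phen)]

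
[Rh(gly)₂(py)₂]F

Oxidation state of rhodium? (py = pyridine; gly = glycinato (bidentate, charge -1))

1 fluoride outside the brackets (-1 each) → the complex ion is 1+.
Ligand charges: 2×py neutral; 2×gly = -2; sum -2.
Rh + (-2) = 1+ ⇒ Rh is +3.

+3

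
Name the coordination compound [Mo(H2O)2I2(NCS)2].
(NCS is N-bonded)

There is no counter-ion, so the complex is neutral overall.
Ligand charges: 2×aqua (neutral), 2×isothiocyanato (-1 each), 2×iodo (-1 each); total -4. So Mo + (-4) = 0, giving Mo = +4.
Ligands are named alphabetically: aqua before iodo before isothiocyanato.

diaquadiiododiisothiocyanatomolybdenum(IV)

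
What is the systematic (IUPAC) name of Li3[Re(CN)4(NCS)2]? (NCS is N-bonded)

The 3 lithium counter-ions carry a total charge of +3, so each complex ion is 3−.
Ligand charges: 4×cyano (-1 each), 2×isothiocyanato (-1 each); total -6. So Re + (-6) = 3−, giving Re = +3.
Ligands are named alphabetically: cyano before isothiocyanato.
The complex ion is anionic, so rhenium takes the -ate form rhenate(III).

lithium tetracyanodiisothiocyanatorhenate(III)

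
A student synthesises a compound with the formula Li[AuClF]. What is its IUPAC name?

lithium chlorofluoroaurate(I)

The 1 lithium counter-ion carries a total charge of +1, so each complex ion is 1−.
Ligand charges: 1×fluoro (-1 each), 1×chloro (-1 each); total -2. So Au + (-2) = 1−, giving Au = +1.
The complex ion is anionic, so gold takes the -ate form aurate(I).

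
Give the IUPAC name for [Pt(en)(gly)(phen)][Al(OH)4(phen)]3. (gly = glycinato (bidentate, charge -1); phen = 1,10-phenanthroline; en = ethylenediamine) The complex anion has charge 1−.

(ethylenediamine)(glycinato)(1,10-phenanthroline)platinum(IV) tetrahydroxo(1,10-phenanthroline)aluminate(III)

Both ions are complex: the cation is named first with the plain metal name, the anion second with the -ate form; each ion's ligands are alphabetised independently.
The complex anion is given as 1−; its ligand charges sum to -4, so Al = +3.
With 3 anions per cation, the cation must be 3×1 = 3+.
Cation: ligand charges sum to -1; for the ion to be 3+, Pt = +4.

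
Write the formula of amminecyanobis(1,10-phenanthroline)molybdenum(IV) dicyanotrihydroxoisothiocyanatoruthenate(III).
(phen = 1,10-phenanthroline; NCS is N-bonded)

Cation [Mo…]: ligand charges -1, Mo(IV) ⇒ ion charge 3+.
Anion [Ru…]: ligand charges -6, Ru(III) ⇒ ion charge 3−.

[Mo(CN)(NH3)(phen)2][Ru(CN)2(NCS)(OH)3]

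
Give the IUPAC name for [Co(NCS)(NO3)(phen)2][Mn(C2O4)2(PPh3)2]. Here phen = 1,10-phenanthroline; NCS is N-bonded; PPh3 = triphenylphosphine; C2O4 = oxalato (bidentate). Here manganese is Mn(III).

Mn is given as +3; the anion's ligand charges sum to -4, so the complex anion is 1−.
A 1:1 salt means the cation carries the equal and opposite charge, 1+.
Cation: ligand charges sum to -2; for the ion to be 1+, Co = +3.

isothiocyanatonitratobis(1,10-phenanthroline)cobalt(III) dioxalatobis(triphenylphosphine)manganate(III)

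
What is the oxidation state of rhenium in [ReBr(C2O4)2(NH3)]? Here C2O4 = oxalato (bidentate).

+5

No counter-ion: the bracketed complex is neutral.
Ligand charges: 1×Br = -1; 2×C2O4 = -4; 1×NH3 neutral; sum -5.
Re + (-5) = 0 ⇒ Re is +5.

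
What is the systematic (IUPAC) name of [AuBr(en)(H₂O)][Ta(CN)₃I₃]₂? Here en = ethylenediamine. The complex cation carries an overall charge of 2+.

Both ions are complex: the cation is named first with the plain metal name, the anion second with the -ate form; each ion's ligands are alphabetised independently.
The complex cation is given as 2+; its ligand charges sum to -1, so Au = +3.
With 2 anions per cation, each anion must be 2/2 = 1−.
Anion: ligand charges sum to -6; for the ion to be 1−, Ta = +5.

aquabromo(ethylenediamine)gold(III) tricyanotriiodotantalate(V)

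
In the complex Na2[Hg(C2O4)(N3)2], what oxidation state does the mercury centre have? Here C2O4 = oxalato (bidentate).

2 sodium outside the brackets (+1 each) → the complex ion is 2−.
Ligand charges: 1×C2O4 = -2; 2×N3 = -2; sum -4.
Hg + (-4) = 2− ⇒ Hg is +2.

+2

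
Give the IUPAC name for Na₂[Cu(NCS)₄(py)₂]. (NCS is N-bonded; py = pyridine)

The 2 sodium counter-ions carry a total charge of +2, so each complex ion is 2−.
Ligand charges: 4×isothiocyanato (-1 each), 2×pyridine (neutral); total -4. So Cu + (-4) = 2−, giving Cu = +2.
Ligands are named alphabetically: isothiocyanato before pyridine.
The complex ion is anionic, so copper takes the -ate form cuprate(II).

sodium tetraisothiocyanatobis(pyridine)cuprate(II)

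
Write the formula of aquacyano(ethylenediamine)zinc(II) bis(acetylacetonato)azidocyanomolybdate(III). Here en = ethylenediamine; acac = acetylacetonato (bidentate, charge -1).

[Zn(CN)(en)(H2O)][Mo(acac)2(CN)(N3)]

Cation [Zn…]: ligand charges -1, Zn(II) ⇒ ion charge 1+.
Anion [Mo…]: ligand charges -4, Mo(III) ⇒ ion charge 1−.
One 1+ cation balances one 1− anion.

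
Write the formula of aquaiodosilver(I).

[Ag(H2O)I]

Ligands: 1 iodo (I, -1), 1 aqua (H2O, neutral). Ligand charge sum = -1.
With Ag in oxidation state +1, the complex ion is [Ag...].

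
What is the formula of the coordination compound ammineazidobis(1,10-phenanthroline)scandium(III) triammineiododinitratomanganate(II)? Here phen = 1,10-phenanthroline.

[Sc(N3)(NH3)(phen)2][MnI(NH3)3(NO3)2]2

Cation [Sc…]: ligand charges -1, Sc(III) ⇒ ion charge 2+.
Anion [Mn…]: ligand charges -3, Mn(II) ⇒ ion charge 1−.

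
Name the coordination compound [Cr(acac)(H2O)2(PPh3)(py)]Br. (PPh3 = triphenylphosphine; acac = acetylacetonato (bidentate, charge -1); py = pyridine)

(acetylacetonato)diaqua(pyridine)(triphenylphosphine)chromium(II) bromide

The 1 bromide counter-ion carries a total charge of -1, so each complex ion is 1+.
Ligand charges: 2×aqua (neutral), 1×triphenylphosphine (neutral), 1×acetylacetonato (-1 each), 1×pyridine (neutral); total -1. So Cr + (-1) = 1+, giving Cr = +2.
Ligands are named alphabetically: acetylacetonato before aqua before pyridine before triphenylphosphine.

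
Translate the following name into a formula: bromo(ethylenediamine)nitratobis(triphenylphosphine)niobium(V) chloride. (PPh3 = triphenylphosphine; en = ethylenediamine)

[NbBr(en)(NO3)(PPh3)2]Cl3

Ligands: 2 triphenylphosphine (PPh3, neutral), 1 ethylenediamine (en, neutral), 1 bromo (Br, -1), 1 nitrato (NO3, -1). Ligand charge sum = -2.
Charge balance with chloride (-1) requires 1 complex ion per 3 chloride.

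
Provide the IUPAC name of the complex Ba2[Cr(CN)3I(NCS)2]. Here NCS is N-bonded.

The 2 barium counter-ions carry a total charge of +4, so each complex ion is 4−.
Ligand charges: 3×cyano (-1 each), 2×isothiocyanato (-1 each), 1×iodo (-1 each); total -6. So Cr + (-6) = 4−, giving Cr = +2.
Ligands are named alphabetically: cyano before iodo before isothiocyanato.
The complex ion is anionic, so chromium takes the -ate form chromate(II).

barium tricyanoiododiisothiocyanatochromate(II)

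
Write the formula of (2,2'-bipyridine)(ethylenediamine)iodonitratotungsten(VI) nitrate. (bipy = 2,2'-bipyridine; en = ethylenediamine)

[W(bipy)(en)I(NO3)](NO3)4

Ligands: 1 nitrato (NO3, -1), 1 2,2'-bipyridine (bipy, neutral), 1 iodo (I, -1), 1 ethylenediamine (en, neutral). Ligand charge sum = -2.
Charge balance with nitrate (-1) requires 1 complex ion per 4 nitrate.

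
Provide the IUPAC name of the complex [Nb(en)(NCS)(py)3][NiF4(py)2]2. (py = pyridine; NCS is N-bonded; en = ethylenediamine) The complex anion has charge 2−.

The complex anion is given as 2−; its ligand charges sum to -4, so Ni = +2.
With 2 anions per cation, the cation must be 2×2 = 4+.
Cation: ligand charges sum to -1; for the ion to be 4+, Nb = +5.

(ethylenediamine)isothiocyanatotris(pyridine)niobium(V) tetrafluorobis(pyridine)nickelate(II)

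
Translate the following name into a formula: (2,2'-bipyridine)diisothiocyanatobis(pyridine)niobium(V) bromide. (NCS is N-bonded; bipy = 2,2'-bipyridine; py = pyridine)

[Nb(bipy)(NCS)2(py)2]Br3

Ligands: 2 isothiocyanato (NCS, -1), 1 2,2'-bipyridine (bipy, neutral), 2 pyridine (py, neutral). Ligand charge sum = -2.
With Nb in oxidation state +5, the complex ion is [Nb...]^3+.
Charge balance with bromide (-1) requires 1 complex ion per 3 bromide.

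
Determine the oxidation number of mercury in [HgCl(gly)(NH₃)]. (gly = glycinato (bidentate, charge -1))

No counter-ion: the bracketed complex is neutral.
Ligand charges: 1×Cl = -1; 1×NH3 neutral; 1×gly = -1; sum -2.
Hg + (-2) = 0 ⇒ Hg is +2.

+2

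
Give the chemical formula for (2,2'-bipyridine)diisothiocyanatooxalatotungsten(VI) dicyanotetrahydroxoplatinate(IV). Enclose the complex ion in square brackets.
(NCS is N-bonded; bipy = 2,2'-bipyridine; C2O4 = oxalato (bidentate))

[W(bipy)(C2O4)(NCS)2][Pt(CN)2(OH)4]

Cation [W…]: ligand charges -4, W(VI) ⇒ ion charge 2+.
Anion [Pt…]: ligand charges -6, Pt(IV) ⇒ ion charge 2−.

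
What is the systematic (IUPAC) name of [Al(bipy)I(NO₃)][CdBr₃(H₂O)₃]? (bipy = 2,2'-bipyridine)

Cadmium is always +2 in its complexes; the anion's ligand charges sum to -3, so the complex anion is 1−.
A 1:1 salt means the cation carries the equal and opposite charge, 1+.
Cation: ligand charges sum to -2; for the ion to be 1+, Al = +3.

(2,2'-bipyridine)iodonitratoaluminium(III) triaquatribromocadmate(II)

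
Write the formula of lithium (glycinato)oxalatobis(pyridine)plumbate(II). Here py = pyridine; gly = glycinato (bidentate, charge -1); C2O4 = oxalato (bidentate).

Ligands: 2 pyridine (py, neutral), 1 glycinato (gly, -1), 1 oxalato (C2O4, -2). Ligand charge sum = -3.
With Pb in oxidation state +2, the complex ion is [Pb...]^1−.
Charge balance with lithium (+1) requires 1 complex ion per 1 lithium.

Li[Pb(C2O4)(gly)(py)2]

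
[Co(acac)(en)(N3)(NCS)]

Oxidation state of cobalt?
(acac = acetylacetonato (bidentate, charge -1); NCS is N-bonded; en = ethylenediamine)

+3

No counter-ion: the bracketed complex is neutral.
Ligand charges: 1×acac = -1; 1×NCS = -1; 1×en neutral; 1×N3 = -1; sum -3.
Co + (-3) = 0 ⇒ Co is +3.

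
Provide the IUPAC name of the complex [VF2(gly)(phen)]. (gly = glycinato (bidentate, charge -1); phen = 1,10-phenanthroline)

There is no counter-ion, so the complex is neutral overall.
Ligand charges: 1×glycinato (-1 each), 2×fluoro (-1 each), 1×1,10-phenanthroline (neutral); total -3. So V + (-3) = 0, giving V = +3.
Ligands are named alphabetically: fluoro before glycinato before phenanthroline.

difluoro(glycinato)(1,10-phenanthroline)vanadium(III)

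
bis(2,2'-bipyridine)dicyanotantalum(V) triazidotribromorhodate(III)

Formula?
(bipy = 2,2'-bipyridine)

[Ta(bipy)2(CN)2][RhBr3(N3)3]

Cation [Ta…]: ligand charges -2, Ta(V) ⇒ ion charge 3+.
Anion [Rh…]: ligand charges -6, Rh(III) ⇒ ion charge 3−.
One 3+ cation balances one 3− anion.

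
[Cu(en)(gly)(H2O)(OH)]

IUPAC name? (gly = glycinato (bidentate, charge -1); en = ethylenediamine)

There is no counter-ion, so the complex is neutral overall.
Ligand charges: 1×hydroxo (-1 each), 1×glycinato (-1 each), 1×aqua (neutral), 1×ethylenediamine (neutral); total -2. So Cu + (-2) = 0, giving Cu = +2.
Ligands are named alphabetically: aqua before ethylenediamine before glycinato before hydroxo.

aqua(ethylenediamine)(glycinato)hydroxocopper(II)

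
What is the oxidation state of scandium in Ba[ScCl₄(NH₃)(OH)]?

+3

1 barium outside the brackets (+2 each) → the complex ion is 2−.
Ligand charges: 1×OH = -1; 1×NH3 neutral; 4×Cl = -4; sum -5.
Sc + (-5) = 2− ⇒ Sc is +3.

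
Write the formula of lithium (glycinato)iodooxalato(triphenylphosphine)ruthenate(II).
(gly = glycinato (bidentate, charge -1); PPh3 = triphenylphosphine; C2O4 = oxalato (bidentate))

Li2[Ru(C2O4)(gly)I(PPh3)]

Ligands: 1 glycinato (gly, -1), 1 iodo (I, -1), 1 triphenylphosphine (PPh3, neutral), 1 oxalato (C2O4, -2). Ligand charge sum = -4.
Charge balance with lithium (+1) requires 1 complex ion per 2 lithium.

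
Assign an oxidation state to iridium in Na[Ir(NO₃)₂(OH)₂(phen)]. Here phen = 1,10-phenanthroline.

+3

1 sodium outside the brackets (+1 each) → the complex ion is 1−.
Ligand charges: 1×phen neutral; 2×NO3 = -2; 2×OH = -2; sum -4.
Ir + (-4) = 1− ⇒ Ir is +3.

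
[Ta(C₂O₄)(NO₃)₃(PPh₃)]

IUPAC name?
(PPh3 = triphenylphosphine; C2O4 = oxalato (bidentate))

There is no counter-ion, so the complex is neutral overall.
Ligand charges: 1×triphenylphosphine (neutral), 3×nitrato (-1 each), 1×oxalato (-2 each); total -5. So Ta + (-5) = 0, giving Ta = +5.
Ligands are named alphabetically: nitrato before oxalato before triphenylphosphine.

trinitratooxalato(triphenylphosphine)tantalum(V)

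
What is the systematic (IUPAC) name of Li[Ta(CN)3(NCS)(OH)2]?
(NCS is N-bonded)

The 1 lithium counter-ion carries a total charge of +1, so each complex ion is 1−.
Ligand charges: 2×hydroxo (-1 each), 1×isothiocyanato (-1 each), 3×cyano (-1 each); total -6. So Ta + (-6) = 1−, giving Ta = +5.
The complex ion is anionic, so tantalum takes the -ate form tantalate(V).

lithium tricyanodihydroxoisothiocyanatotantalate(V)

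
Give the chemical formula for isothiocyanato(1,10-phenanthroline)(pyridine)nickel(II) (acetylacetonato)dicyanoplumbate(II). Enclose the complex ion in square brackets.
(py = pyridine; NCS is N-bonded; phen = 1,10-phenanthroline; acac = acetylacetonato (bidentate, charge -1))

[Ni(NCS)(phen)(py)][Pb(acac)(CN)2]

Cation [Ni…]: ligand charges -1, Ni(II) ⇒ ion charge 1+.
Anion [Pb…]: ligand charges -3, Pb(II) ⇒ ion charge 1−.
One 1+ cation balances one 1− anion.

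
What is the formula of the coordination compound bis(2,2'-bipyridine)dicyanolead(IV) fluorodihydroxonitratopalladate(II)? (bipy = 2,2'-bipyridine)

[Pb(bipy)2(CN)2][PdF(NO3)(OH)2]

Cation [Pb…]: ligand charges -2, Pb(IV) ⇒ ion charge 2+.
Anion [Pd…]: ligand charges -4, Pd(II) ⇒ ion charge 2−.
One 2+ cation balances one 2− anion.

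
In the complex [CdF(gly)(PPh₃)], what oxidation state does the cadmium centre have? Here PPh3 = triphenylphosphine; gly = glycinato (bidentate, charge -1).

No counter-ion: the bracketed complex is neutral.
Ligand charges: 1×PPh3 neutral; 1×gly = -1; 1×F = -1; sum -2.
Cd + (-2) = 0 ⇒ Cd is +2.

+2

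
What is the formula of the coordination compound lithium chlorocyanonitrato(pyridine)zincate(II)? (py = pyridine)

Ligands: 1 chloro (Cl, -1), 1 nitrato (NO3, -1), 1 pyridine (py, neutral), 1 cyano (CN, -1). Ligand charge sum = -3.
With Zn in oxidation state +2, the complex ion is [Zn...]^1−.
Charge balance with lithium (+1) requires 1 complex ion per 1 lithium.

Li[ZnCl(CN)(NO3)(py)]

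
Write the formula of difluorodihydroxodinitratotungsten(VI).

Ligands: 2 hydroxo (OH, -1), 2 fluoro (F, -1), 2 nitrato (NO3, -1). Ligand charge sum = -6.
With W in oxidation state +6, the complex ion is [W...].

[WF2(NO3)2(OH)2]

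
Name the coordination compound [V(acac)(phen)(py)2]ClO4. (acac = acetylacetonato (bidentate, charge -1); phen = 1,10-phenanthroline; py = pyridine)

The 1 perchlorate counter-ion carries a total charge of -1, so each complex ion is 1+.
Ligand charges: 1×acetylacetonato (-1 each), 1×1,10-phenanthroline (neutral), 2×pyridine (neutral); total -1. So V + (-1) = 1+, giving V = +2.
Ligands are named alphabetically: acetylacetonato before phenanthroline before pyridine.

(acetylacetonato)(1,10-phenanthroline)bis(pyridine)vanadium(II) perchlorate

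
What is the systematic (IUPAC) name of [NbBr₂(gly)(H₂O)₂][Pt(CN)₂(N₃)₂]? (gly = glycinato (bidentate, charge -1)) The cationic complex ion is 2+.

diaquadibromo(glycinato)niobium(V) diazidodicyanoplatinate(II)

Both ions are complex: the cation is named first with the plain metal name, the anion second with the -ate form; each ion's ligands are alphabetised independently.
The complex cation is given as 2+; its ligand charges sum to -3, so Nb = +5.
A 1:1 salt means the anion carries the equal and opposite charge, 2−.
Anion: ligand charges sum to -4; for the ion to be 2−, Pt = +2.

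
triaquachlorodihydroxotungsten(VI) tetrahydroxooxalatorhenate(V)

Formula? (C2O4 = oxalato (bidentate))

[WCl(H2O)3(OH)2][Re(C2O4)(OH)4]3

Cation [W…]: ligand charges -3, W(VI) ⇒ ion charge 3+.
Anion [Re…]: ligand charges -6, Re(V) ⇒ ion charge 1−.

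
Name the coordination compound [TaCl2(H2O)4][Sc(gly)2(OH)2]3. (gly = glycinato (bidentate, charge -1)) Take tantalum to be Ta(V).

Both ions are complex: the cation is named first with the plain metal name, the anion second with the -ate form; each ion's ligands are alphabetised independently.
Ta is given as +5; the cation's ligand charges sum to -2, so the complex cation is 3+.
With 3 anions per cation, each anion must be 3/3 = 1−.
Anion: ligand charges sum to -4; for the ion to be 1−, Sc = +3.

tetraaquadichlorotantalum(V) bis(glycinato)dihydroxoscandate(III)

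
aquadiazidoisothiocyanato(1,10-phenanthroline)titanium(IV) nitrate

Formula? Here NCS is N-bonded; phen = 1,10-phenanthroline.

[Ti(H2O)(N3)2(NCS)(phen)]NO3

Ligands: 2 azido (N3, -1), 1 isothiocyanato (NCS, -1), 1 1,10-phenanthroline (phen, neutral), 1 aqua (H2O, neutral). Ligand charge sum = -3.
Charge balance with nitrate (-1) requires 1 complex ion per 1 nitrate.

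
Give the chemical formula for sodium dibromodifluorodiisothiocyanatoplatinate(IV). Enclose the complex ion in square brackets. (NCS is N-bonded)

Na2[PtBr2F2(NCS)2]

Ligands: 2 isothiocyanato (NCS, -1), 2 bromo (Br, -1), 2 fluoro (F, -1). Ligand charge sum = -6.
With Pt in oxidation state +4, the complex ion is [Pt...]^2−.
Charge balance with sodium (+1) requires 1 complex ion per 2 sodium.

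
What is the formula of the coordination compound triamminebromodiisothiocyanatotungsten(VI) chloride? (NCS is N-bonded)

Ligands: 1 bromo (Br, -1), 2 isothiocyanato (NCS, -1), 3 ammine (NH3, neutral). Ligand charge sum = -3.
With W in oxidation state +6, the complex ion is [W...]^3+.
Charge balance with chloride (-1) requires 1 complex ion per 3 chloride.

[WBr(NCS)2(NH3)3]Cl3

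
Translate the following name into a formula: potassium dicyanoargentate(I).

K[Ag(CN)2]

Ligands: 2 cyano (CN, -1). Ligand charge sum = -2.
With Ag in oxidation state +1, the complex ion is [Ag...]^1−.
Charge balance with potassium (+1) requires 1 complex ion per 1 potassium.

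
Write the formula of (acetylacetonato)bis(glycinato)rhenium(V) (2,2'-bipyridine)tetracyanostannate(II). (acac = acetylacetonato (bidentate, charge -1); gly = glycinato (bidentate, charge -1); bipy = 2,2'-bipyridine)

[Re(acac)(gly)2][Sn(bipy)(CN)4]

Cation [Re…]: ligand charges -3, Re(V) ⇒ ion charge 2+.
Anion [Sn…]: ligand charges -4, Sn(II) ⇒ ion charge 2−.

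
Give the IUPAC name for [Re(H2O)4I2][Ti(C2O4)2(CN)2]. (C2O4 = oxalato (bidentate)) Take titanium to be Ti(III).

tetraaquadiiodorhenium(V) dicyanodioxalatotitanate(III)

Both ions are complex: the cation is named first with the plain metal name, the anion second with the -ate form; each ion's ligands are alphabetised independently.
Ti is given as +3; the anion's ligand charges sum to -6, so the complex anion is 3−.
A 1:1 salt means the cation carries the equal and opposite charge, 3+.
Cation: ligand charges sum to -2; for the ion to be 3+, Re = +5.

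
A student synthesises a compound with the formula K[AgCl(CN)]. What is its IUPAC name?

potassium chlorocyanoargentate(I)

The 1 potassium counter-ion carries a total charge of +1, so each complex ion is 1−.
Ligand charges: 1×cyano (-1 each), 1×chloro (-1 each); total -2. So Ag + (-2) = 1−, giving Ag = +1.
Ligands are named alphabetically: chloro before cyano.
The complex ion is anionic, so silver takes the -ate form argentate(I).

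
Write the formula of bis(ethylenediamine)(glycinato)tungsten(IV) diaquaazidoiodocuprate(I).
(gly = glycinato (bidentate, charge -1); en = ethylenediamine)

[W(en)2(gly)][Cu(H2O)2I(N3)]3

Cation [W…]: ligand charges -1, W(IV) ⇒ ion charge 3+.
Anion [Cu…]: ligand charges -2, Cu(I) ⇒ ion charge 1−.
One 3+ cation requires 3 of the 1− anion.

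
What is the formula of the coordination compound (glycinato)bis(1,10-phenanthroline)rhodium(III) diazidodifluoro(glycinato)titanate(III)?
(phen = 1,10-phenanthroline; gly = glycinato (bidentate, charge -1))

[Rh(gly)(phen)2][TiF2(gly)(N3)2]

Cation [Rh…]: ligand charges -1, Rh(III) ⇒ ion charge 2+.
Anion [Ti…]: ligand charges -5, Ti(III) ⇒ ion charge 2−.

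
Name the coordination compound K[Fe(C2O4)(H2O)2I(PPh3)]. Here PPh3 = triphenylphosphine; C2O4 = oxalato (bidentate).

potassium diaquaiodooxalato(triphenylphosphine)ferrate(II)

The 1 potassium counter-ion carries a total charge of +1, so each complex ion is 1−.
Ligand charges: 1×triphenylphosphine (neutral), 1×oxalato (-2 each), 2×aqua (neutral), 1×iodo (-1 each); total -3. So Fe + (-3) = 1−, giving Fe = +2.
Ligands are named alphabetically: aqua before iodo before oxalato before triphenylphosphine.
The complex ion is anionic, so iron takes the -ate form ferrate(II).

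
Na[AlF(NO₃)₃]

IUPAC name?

The 1 sodium counter-ion carries a total charge of +1, so each complex ion is 1−.
Ligand charges: 1×fluoro (-1 each), 3×nitrato (-1 each); total -4. So Al + (-4) = 1−, giving Al = +3.
Ligands are named alphabetically: fluoro before nitrato.
The complex ion is anionic, so aluminium takes the -ate form aluminate(III).

sodium fluorotrinitratoaluminate(III)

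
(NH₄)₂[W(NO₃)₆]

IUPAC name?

ammonium hexanitratotungstate(IV)

The 2 ammonium counter-ions carry a total charge of +2, so each complex ion is 2−.
Ligand charges: 6×nitrato (-1 each); total -6. So W + (-6) = 2−, giving W = +4.
The complex ion is anionic, so tungsten takes the -ate form tungstate(IV).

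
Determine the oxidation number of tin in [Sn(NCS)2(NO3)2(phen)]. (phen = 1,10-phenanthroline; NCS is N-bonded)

No counter-ion: the bracketed complex is neutral.
Ligand charges: 1×phen neutral; 2×NCS = -2; 2×NO3 = -2; sum -4.
Sn + (-4) = 0 ⇒ Sn is +4.

+4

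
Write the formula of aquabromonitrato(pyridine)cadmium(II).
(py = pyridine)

[CdBr(H2O)(NO3)(py)]

Ligands: 1 aqua (H2O, neutral), 1 nitrato (NO3, -1), 1 pyridine (py, neutral), 1 bromo (Br, -1). Ligand charge sum = -2.
With Cd in oxidation state +2, the complex ion is [Cd...].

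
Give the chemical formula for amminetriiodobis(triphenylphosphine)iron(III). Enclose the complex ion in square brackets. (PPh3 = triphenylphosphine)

[FeI3(NH3)(PPh3)2]

Ligands: 2 triphenylphosphine (PPh3, neutral), 1 ammine (NH3, neutral), 3 iodo (I, -1). Ligand charge sum = -3.
With Fe in oxidation state +3, the complex ion is [Fe...].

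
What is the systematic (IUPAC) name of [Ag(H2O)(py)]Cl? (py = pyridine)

aqua(pyridine)silver(I) chloride

The 1 chloride counter-ion carries a total charge of -1, so each complex ion is 1+.
Ligand charges: 1×pyridine (neutral), 1×aqua (neutral); total 0. So Ag + (0) = 1+, giving Ag = +1.
Ligands are named alphabetically: aqua before pyridine.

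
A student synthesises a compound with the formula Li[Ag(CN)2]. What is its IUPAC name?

lithium dicyanoargentate(I)

The 1 lithium counter-ion carries a total charge of +1, so each complex ion is 1−.
Ligand charges: 2×cyano (-1 each); total -2. So Ag + (-2) = 1−, giving Ag = +1.
The complex ion is anionic, so silver takes the -ate form argentate(I).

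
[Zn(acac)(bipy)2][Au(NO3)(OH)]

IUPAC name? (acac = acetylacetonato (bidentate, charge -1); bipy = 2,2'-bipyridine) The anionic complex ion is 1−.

(acetylacetonato)bis(2,2'-bipyridine)zinc(II) hydroxonitratoaurate(I)

Both ions are complex: the cation is named first with the plain metal name, the anion second with the -ate form; each ion's ligands are alphabetised independently.
The complex anion is given as 1−; its ligand charges sum to -2, so Au = +1.
A 1:1 salt means the cation carries the equal and opposite charge, 1+.
Cation: ligand charges sum to -1; for the ion to be 1+, Zn = +2.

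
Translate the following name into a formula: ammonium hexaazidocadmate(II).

Ligands: 6 azido (N3, -1). Ligand charge sum = -6.
With Cd in oxidation state +2, the complex ion is [Cd...]^4−.
Charge balance with ammonium (+1) requires 1 complex ion per 4 ammonium.

(NH4)4[Cd(N3)6]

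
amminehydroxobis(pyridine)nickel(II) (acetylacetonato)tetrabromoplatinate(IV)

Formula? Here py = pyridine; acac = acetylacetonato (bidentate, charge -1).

Cation [Ni…]: ligand charges -1, Ni(II) ⇒ ion charge 1+.
Anion [Pt…]: ligand charges -5, Pt(IV) ⇒ ion charge 1−.

[Ni(NH3)(OH)(py)2][Pt(acac)Br4]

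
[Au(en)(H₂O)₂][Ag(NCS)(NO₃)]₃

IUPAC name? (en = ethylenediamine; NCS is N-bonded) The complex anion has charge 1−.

The complex anion is given as 1−; its ligand charges sum to -2, so Ag = +1.
With 3 anions per cation, the cation must be 3×1 = 3+.
Cation: ligand charges sum to 0; for the ion to be 3+, Au = +3.

diaqua(ethylenediamine)gold(III) isothiocyanatonitratoargentate(I)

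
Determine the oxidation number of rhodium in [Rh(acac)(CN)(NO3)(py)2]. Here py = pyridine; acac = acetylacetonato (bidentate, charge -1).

No counter-ion: the bracketed complex is neutral.
Ligand charges: 2×py neutral; 1×CN = -1; 1×acac = -1; 1×NO3 = -1; sum -3.
Rh + (-3) = 0 ⇒ Rh is +3.

+3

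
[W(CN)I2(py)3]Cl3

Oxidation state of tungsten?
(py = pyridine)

+6

3 chloride outside the brackets (-1 each) → the complex ion is 3+.
Ligand charges: 1×CN = -1; 3×py neutral; 2×I = -2; sum -3.
W + (-3) = 3+ ⇒ W is +6.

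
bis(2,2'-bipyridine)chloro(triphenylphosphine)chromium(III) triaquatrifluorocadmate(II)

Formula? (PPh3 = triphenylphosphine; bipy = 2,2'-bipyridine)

[Cr(bipy)2Cl(PPh3)][CdF3(H2O)3]2

Cation [Cr…]: ligand charges -1, Cr(III) ⇒ ion charge 2+.
Anion [Cd…]: ligand charges -3, Cd(II) ⇒ ion charge 1−.
One 2+ cation requires 2 of the 1− anion.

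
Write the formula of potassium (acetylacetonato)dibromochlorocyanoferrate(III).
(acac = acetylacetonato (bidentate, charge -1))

Ligands: 1 cyano (CN, -1), 1 acetylacetonato (acac, -1), 1 chloro (Cl, -1), 2 bromo (Br, -1). Ligand charge sum = -5.
Charge balance with potassium (+1) requires 1 complex ion per 2 potassium.

K2[Fe(acac)Br2Cl(CN)]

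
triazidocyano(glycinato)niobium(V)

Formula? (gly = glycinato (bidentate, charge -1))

Ligands: 3 azido (N3, -1), 1 cyano (CN, -1), 1 glycinato (gly, -1). Ligand charge sum = -5.
With Nb in oxidation state +5, the complex ion is [Nb...].

[Nb(CN)(gly)(N3)3]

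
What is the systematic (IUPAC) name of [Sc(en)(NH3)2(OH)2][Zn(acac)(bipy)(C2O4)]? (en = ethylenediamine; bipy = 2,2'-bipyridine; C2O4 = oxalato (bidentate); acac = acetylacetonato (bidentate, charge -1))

Zinc is always +2 in its complexes; the anion's ligand charges sum to -3, so the complex anion is 1−.
A 1:1 salt means the cation carries the equal and opposite charge, 1+.
Cation: ligand charges sum to -2; for the ion to be 1+, Sc = +3.

diammine(ethylenediamine)dihydroxoscandium(III) (acetylacetonato)(2,2'-bipyridine)oxalatozincate(II)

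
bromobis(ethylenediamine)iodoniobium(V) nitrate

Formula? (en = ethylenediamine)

Ligands: 1 iodo (I, -1), 2 ethylenediamine (en, neutral), 1 bromo (Br, -1). Ligand charge sum = -2.
With Nb in oxidation state +5, the complex ion is [Nb...]^3+.
Charge balance with nitrate (-1) requires 1 complex ion per 3 nitrate.

[NbBr(en)2I](NO3)3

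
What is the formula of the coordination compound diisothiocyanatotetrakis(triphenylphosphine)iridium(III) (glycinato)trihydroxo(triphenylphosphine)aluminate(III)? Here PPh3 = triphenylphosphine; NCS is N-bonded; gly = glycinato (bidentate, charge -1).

[Ir(NCS)2(PPh3)4][Al(gly)(OH)3(PPh3)]

Cation [Ir…]: ligand charges -2, Ir(III) ⇒ ion charge 1+.
Anion [Al…]: ligand charges -4, Al(III) ⇒ ion charge 1−.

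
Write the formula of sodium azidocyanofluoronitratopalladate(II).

Ligands: 1 azido (N3, -1), 1 cyano (CN, -1), 1 fluoro (F, -1), 1 nitrato (NO3, -1). Ligand charge sum = -4.
With Pd in oxidation state +2, the complex ion is [Pd...]^2−.
Charge balance with sodium (+1) requires 1 complex ion per 2 sodium.

Na2[Pd(CN)F(N3)(NO3)]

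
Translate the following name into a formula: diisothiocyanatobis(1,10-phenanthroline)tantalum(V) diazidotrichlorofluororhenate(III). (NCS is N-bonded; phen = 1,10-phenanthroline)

Cation [Ta…]: ligand charges -2, Ta(V) ⇒ ion charge 3+.
Anion [Re…]: ligand charges -6, Re(III) ⇒ ion charge 3−.

[Ta(NCS)2(phen)2][ReCl3F(N3)2]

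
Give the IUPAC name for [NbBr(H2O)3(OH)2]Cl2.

The 2 chloride counter-ions carry a total charge of -2, so each complex ion is 2+.
Ligand charges: 1×bromo (-1 each), 3×aqua (neutral), 2×hydroxo (-1 each); total -3. So Nb + (-3) = 2+, giving Nb = +5.
Ligands are named alphabetically: aqua before bromo before hydroxo.

triaquabromodihydroxoniobium(V) chloride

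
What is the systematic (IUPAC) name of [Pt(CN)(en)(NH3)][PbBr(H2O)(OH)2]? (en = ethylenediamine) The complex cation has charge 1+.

Both ions are complex: the cation is named first with the plain metal name, the anion second with the -ate form; each ion's ligands are alphabetised independently.
The complex cation is given as 1+; its ligand charges sum to -1, so Pt = +2.
A 1:1 salt means the anion carries the equal and opposite charge, 1−.
Anion: ligand charges sum to -3; for the ion to be 1−, Pb = +2.

amminecyano(ethylenediamine)platinum(II) aquabromodihydroxoplumbate(II)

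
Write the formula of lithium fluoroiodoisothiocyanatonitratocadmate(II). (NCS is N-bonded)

Ligands: 1 nitrato (NO3, -1), 1 iodo (I, -1), 1 isothiocyanato (NCS, -1), 1 fluoro (F, -1). Ligand charge sum = -4.
Charge balance with lithium (+1) requires 1 complex ion per 2 lithium.

Li2[CdFI(NCS)(NO3)]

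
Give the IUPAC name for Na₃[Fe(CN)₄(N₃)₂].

sodium diazidotetracyanoferrate(III)

The 3 sodium counter-ions carry a total charge of +3, so each complex ion is 3−.
Ligand charges: 2×azido (-1 each), 4×cyano (-1 each); total -6. So Fe + (-6) = 3−, giving Fe = +3.
Ligands are named alphabetically: azido before cyano.
The complex ion is anionic, so iron takes the -ate form ferrate(III).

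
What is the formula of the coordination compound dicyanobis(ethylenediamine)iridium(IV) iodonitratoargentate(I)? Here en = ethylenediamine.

Cation [Ir…]: ligand charges -2, Ir(IV) ⇒ ion charge 2+.
Anion [Ag…]: ligand charges -2, Ag(I) ⇒ ion charge 1−.

[Ir(CN)2(en)2][AgI(NO3)]2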